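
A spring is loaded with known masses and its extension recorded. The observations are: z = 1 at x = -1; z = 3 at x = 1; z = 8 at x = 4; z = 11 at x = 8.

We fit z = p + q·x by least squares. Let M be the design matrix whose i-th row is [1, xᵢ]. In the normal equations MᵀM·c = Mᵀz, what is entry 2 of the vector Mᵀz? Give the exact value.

Entry 2 ↔ basis x, so (Mᵀz)_{2} = Σᵢ (x)·zᵢ = (-1)·(1) + (1)·(3) + (4)·(8) + (8)·(11) = 122.

122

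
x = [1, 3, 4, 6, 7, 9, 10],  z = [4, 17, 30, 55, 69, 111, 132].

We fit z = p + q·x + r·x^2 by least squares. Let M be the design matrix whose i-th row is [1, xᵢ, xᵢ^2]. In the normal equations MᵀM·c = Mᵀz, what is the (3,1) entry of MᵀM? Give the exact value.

Row 3 ↔ basis x^2, column 1 ↔ basis 1, so (MᵀM)_{3,1} = Σᵢ x^2 = (1)·(1) + (9)·(1) + (16)·(1) + (36)·(1) + (49)·(1) + (81)·(1) + (100)·(1) = 292.

292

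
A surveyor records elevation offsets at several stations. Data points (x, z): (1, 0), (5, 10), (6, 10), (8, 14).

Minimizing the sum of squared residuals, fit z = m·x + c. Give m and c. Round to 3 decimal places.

Compute the Gram sums: Σx·x = 126, Σx = 20, Σ1 = 4.
For Mᵀz: Σx·z = 222, Σz = 34.
Determinant 126·4 − 20² = 104.
m = (222·4 − 20·34)/104 = 2; c = (126·34 − 20·222)/104 = -3/2.

m = 2.000, c = -1.500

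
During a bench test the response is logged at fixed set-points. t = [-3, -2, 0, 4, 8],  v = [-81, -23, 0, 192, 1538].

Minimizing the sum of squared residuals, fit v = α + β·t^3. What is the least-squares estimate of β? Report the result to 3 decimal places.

β = 3.003

Setting ∂/∂α … = 0 gives: 5·α + 541·β = 1626;  541·α + 267033·β = 802115.
(Σ1 = 5, Σt^3 = 541, Σt^3·t^3 = 267033, Σv = 1626, Σt^3·v = 802115.)
Determinant 5·267033 − 541² = 1042484.
α = (1626·267033 − 541·802115)/1042484 = 251443/1042484; β = (5·802115 − 541·1626)/1042484 = 3130909/1042484.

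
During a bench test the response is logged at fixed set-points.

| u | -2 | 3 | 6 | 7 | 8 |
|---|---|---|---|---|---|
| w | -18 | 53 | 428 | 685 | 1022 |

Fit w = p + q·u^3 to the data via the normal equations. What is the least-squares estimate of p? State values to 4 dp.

p = -1.9287

The normal equations are: 5·p + 1090·q = 2170;  1090·p + 427242·q = 852242.
(Σ1 = 5, Σu^3 = 1090, Σu^3·u^3 = 427242, Σw = 2170, Σu^3·w = 852242.)
Eliminating q: 427242·(row 1) − 1090·(row 2) gives 948110·p = 427242·2170 − 1090·852242 = -1828640, so p = -182864/94811.
Then q = (852242 − 1090·(-182864/94811))/427242 = 189591/94811.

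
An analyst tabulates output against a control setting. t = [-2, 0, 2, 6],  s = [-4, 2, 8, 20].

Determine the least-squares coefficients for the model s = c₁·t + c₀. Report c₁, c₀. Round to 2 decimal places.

The normal system MᵀM·[c₁, c₀]ᵀ = Mᵀs is [[44, 6]; [6, 4]]·[c₁, c₀]ᵀ = [144, 26]ᵀ.
Determinant 44·4 − 6² = 140.
c₁ = (144·4 − 6·26)/140 = 3; c₀ = (44·26 − 6·144)/140 = 2.

c₁ = 3.00, c₀ = 2.00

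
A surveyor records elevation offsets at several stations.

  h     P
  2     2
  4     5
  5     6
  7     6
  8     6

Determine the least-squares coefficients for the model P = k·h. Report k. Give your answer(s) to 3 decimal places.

Normal-equation sums: Σh·h = 158.
Right-hand side: Σh·P = 144.
MᵀM·[k]ᵀ = MᵀP becomes [[158]]·[k]ᵀ = [144]ᵀ.
Hence k = 144 / 158 ≈ 0.911392.

k = 0.911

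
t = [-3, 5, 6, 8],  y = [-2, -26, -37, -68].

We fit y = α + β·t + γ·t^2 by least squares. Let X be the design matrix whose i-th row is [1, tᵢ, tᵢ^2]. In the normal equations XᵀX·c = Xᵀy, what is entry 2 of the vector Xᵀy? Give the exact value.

-890

Entry 2 ↔ basis t, so (Xᵀy)_{2} = Σᵢ (t)·yᵢ = (-3)·(-2) + (5)·(-26) + (6)·(-37) + (8)·(-68) = -890.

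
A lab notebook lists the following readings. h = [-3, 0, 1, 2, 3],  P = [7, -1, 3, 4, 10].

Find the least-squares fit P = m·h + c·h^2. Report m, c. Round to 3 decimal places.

m = 0.503, c = 0.936

The normal equations are: 23·m + 9·c = 20;  9·m + 179·c = 172.
(Σh·h = 23, Σh·h^2 = 9, Σh^2·h^2 = 179, Σh·P = 20, Σh^2·P = 172.)
det = 23·179 − 9² = 4036.
m = (20·179 − 9·172)/4036 = 508/1009; c = (23·172 − 9·20)/4036 = 944/1009.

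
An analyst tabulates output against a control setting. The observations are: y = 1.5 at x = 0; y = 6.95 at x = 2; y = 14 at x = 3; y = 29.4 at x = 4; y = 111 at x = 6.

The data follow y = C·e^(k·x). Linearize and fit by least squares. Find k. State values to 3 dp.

k = 0.718

Taking logs, ln y = k·x + ln C, so regress ln y on x.
AᵀA = [[65.0000, 15.0000]; [15.0000, 5]], rhs = [53.5758, 13.0738]ᵀ  (here Σx = 15.0000, Σ(x)² = 65.0000, Σln y = 13.0738, Σx·ln y = 53.5758).
Solving (det = 100.0000): k = 0.71772, ln C = 0.46159.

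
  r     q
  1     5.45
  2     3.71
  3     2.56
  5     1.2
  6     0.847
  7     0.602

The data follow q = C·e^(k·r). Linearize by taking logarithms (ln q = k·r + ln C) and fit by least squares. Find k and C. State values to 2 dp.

With ln qᵢ as the transformed response and rᵢ as the regressor:
Σr = 24.0000, Σ(r)² = 124.0000, Σln q = 3.4554, Σr·ln q = 3.5005.
Equations: 124.0000·k + 24.0000·ln C = 3.5005;  24.0000·k + 6·ln C = 3.4554.
Solving (det = 168.0000): k = -0.36861, ln C = 2.05036, so C = exp(2.05036) = 7.77071.

k = -0.37, C = 7.77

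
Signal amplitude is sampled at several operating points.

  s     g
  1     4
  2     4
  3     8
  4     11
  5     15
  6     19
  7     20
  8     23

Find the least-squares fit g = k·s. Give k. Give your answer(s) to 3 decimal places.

AᵀA·[k]ᵀ = Aᵀg reads: 204·k = 593.
Hence k = 593 / 204 ≈ 2.90686.

k = 2.907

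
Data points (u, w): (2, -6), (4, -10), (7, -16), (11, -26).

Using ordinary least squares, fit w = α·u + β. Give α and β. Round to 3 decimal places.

α = -2.217, β = -1.196

With design matrix A, AᵀA = [[190, 24]; [24, 4]] and Aᵀw = [-450, -58]ᵀ.
Eliminating β: 4·(row 1) − 24·(row 2) gives 184·α = 4·(-450) − 24·(-58) = -408, so α = -51/23.
Then β = ((-58) − 24·(-51/23))/4 = -55/46.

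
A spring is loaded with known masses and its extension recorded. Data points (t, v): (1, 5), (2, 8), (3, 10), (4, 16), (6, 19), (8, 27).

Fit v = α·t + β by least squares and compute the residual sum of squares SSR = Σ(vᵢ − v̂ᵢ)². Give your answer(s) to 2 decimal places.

Forming MᵀM = [[130, 24]; [24, 6]] and Mᵀv = [445, 85]ᵀ gives MᵀM·[α, β]ᵀ = Mᵀv.
Δ = 130·6 − 24² = 204.
α = (445·6 − 24·85)/204 = 105/34; β = (130·85 − 24·445)/204 = 185/102.
Residuals: 5/51, 1/102, -55/51, 11/6, -137/102, 49/102; SSR = 335/51.

SSR = 6.57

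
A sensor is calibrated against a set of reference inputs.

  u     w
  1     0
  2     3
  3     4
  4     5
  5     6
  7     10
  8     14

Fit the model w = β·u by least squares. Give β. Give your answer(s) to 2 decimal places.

Entries of XᵀX: Σu·u = 168.
For Xᵀw: Σu·w = 250.
Hence β = 250 / 168 ≈ 1.4881.

β = 1.49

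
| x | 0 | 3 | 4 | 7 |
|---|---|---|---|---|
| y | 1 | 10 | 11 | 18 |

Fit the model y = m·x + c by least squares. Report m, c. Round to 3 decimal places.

The normal equations are: 74·m + 14·c = 200;  14·m + 4·c = 40.
(Σx·x = 74, Σx = 14, Σ1 = 4, Σx·y = 200, Σy = 40.)
Δ = 74·4 − 14² = 100.
m = (200·4 − 14·40)/100 = 12/5; c = (74·40 − 14·200)/100 = 8/5.

m = 2.400, c = 1.600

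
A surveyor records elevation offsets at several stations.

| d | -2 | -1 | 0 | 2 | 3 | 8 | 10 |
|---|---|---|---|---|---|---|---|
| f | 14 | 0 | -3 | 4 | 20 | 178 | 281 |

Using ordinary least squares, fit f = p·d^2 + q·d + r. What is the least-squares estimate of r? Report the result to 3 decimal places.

Sums needed: Σd^2·d^2 = 14210, Σd^2·d = 1538, Σd^2 = 182, Σd·d = 182, Σd = 20, Σ1 = 7.
For Mᵀf: Σd^2·f = 39744, Σd·f = 4274, Σf = 494.
MᵀM·[p, q, r]ᵀ = Mᵀf becomes [[14210, 1538, 182]; [1538, 182, 20]; [182, 20, 7]]·[p, q, r]ᵀ = [39744, 4274, 494]ᵀ.
Row-reducing yields p = 777979/257376, q = -63187/36768, r = -133387/42896.

r = -3.110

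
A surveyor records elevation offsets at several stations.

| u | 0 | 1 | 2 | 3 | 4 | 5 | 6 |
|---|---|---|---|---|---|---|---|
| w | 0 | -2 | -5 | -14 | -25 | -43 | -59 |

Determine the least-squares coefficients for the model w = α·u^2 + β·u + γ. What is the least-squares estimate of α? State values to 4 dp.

Forming AᵀA = [[2275, 441, 91]; [441, 91, 21]; [91, 21, 7]] and Aᵀw = [-3747, -723, -148]ᵀ gives AᵀA·[α, β, γ]ᵀ = Aᵀw.
Inverting the 3×3 Gram matrix, [α, β, γ]ᵀ = [-149/84, 19/28, -5/42]ᵀ.

α = -1.7738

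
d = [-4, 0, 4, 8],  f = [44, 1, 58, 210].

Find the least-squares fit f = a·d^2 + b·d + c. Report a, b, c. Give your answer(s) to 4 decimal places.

From the data, Σd^2·d^2 = 4608, Σd^2·d = 512, Σd^2 = 96, Σd·d = 96, Σd = 8, Σ1 = 4.
Moment sums: Σd^2·f = 15072, Σd·f = 1736, Σf = 313.
Solving the 3×3 system (Gaussian elimination) gives a = 195/64, b = 27/16, c = 7/4.

a = 3.0469, b = 1.6875, c = 1.7500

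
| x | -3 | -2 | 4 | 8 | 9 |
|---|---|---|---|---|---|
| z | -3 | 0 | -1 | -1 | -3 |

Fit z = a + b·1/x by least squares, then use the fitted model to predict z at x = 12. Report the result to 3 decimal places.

The normal equations are: 5·a + (-25/72)·b = -8;  (-25/72)·a + (2341/5184)·b = 7/24.
Eliminating b: (2341/5184)·(row 1) − (-25/72)·(row 2) gives (1385/648)·a = (2341/5184)·(-8) − (-25/72)·(7/24) = -18203/5184, so a = -18203/11080.
Then b = ((7/24) − (-25/72)·(-18203/11080))/(2341/5184) = -171/277.
At x = 12: ẑ = (-18203/11080)·(1) + (-171/277)·(1/12) = -18773/11080.

ẑ = -1.694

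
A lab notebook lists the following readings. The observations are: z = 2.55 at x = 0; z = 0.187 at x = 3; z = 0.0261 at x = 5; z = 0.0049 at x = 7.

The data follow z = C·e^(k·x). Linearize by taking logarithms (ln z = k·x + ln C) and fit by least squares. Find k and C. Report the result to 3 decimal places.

k = -0.901, C = 2.590

Linearized form: ln z = k·x + ln C. From the 4 transformed points,
XᵀX = [[83.0000, 15.0000]; [15.0000, 4]], rhs = [-60.4887, -9.7049]ᵀ  (here Σx = 15.0000, Σ(x)² = 83.0000, Σln z = -9.7049, Σx·ln z = -60.4887).
Solving (det = 107.0000): k = -0.90076, ln C = 0.95163, so C = exp(0.95163) = 2.58992.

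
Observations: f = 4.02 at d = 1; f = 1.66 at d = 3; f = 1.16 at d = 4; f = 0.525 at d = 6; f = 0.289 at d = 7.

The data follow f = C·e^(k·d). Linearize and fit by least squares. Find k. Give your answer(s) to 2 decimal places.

Linearized form: ln f = k·d + ln C. From the 5 transformed points,
Over the data: Σd = 21.0000, Σ(d)² = 111.0000, Σln f = 0.1608, Σd·ln f = -9.0500.
Normal system: [[111.0000, 21.0000]; [21.0000, 5]]·[k, ln C]ᵀ = [-9.0500, 0.1608]ᵀ.
Solving (det = 114.0000): k = -0.42656, ln C = 1.82371.

k = -0.43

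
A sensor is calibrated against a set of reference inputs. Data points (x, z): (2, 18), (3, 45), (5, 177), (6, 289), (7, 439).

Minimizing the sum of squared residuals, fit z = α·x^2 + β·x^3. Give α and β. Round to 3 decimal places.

α = 2.320, β = 0.949

From the data, Σx^2·x^2 = 4419, Σx^2·x^3 = 27983, Σx^3·x^3 = 180723.
And Σx^2·z = 36817, Σx^3·z = 236485.
det = 4419·180723 − 27983² = 15566648.
α = (36817·180723 − 27983·236485)/15566648 = 4514867/1945831; β = (4419·236485 − 27983·36817)/15566648 = 1847138/1945831.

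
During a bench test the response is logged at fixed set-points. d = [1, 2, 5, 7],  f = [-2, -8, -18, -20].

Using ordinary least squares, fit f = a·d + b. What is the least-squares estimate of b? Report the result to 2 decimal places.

Sums needed: Σd·d = 79, Σd = 15, Σ1 = 4.
Moment sums: Σd·f = -248, Σf = -48.
Normal equations: [[79, 15]; [15, 4]]·[a, b]ᵀ = [-248, -48]ᵀ.
Eliminating b: 4·(row 1) − 15·(row 2) gives 91·a = 4·(-248) − 15·(-48) = -272, so a = -272/91.
Then b = ((-48) − 15·(-272/91))/4 = -72/91.

b = -0.79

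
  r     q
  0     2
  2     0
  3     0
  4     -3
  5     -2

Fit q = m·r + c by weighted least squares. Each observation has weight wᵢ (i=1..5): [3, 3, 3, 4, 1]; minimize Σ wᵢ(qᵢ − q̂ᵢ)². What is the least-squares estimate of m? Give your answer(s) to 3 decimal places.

The normal system MᵀWM·[m, c]ᵀ = MᵀWq is [[128, 36]; [36, 14]]·[m, c]ᵀ = [-58, -8]ᵀ.
Eliminating c: 14·(row 1) − 36·(row 2) gives 496·m = 14·(-58) − 36·(-8) = -524, so m = -131/124.
Then c = ((-8) − 36·(-131/124))/14 = 133/62.

m = -1.056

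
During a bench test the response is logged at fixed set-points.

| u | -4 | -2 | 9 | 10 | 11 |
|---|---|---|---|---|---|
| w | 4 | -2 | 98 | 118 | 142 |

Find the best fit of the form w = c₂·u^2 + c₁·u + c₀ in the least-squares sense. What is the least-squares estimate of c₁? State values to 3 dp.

XᵀX·[c₂, c₁, c₀]ᵀ = Xᵀw reads: 31474·c₂ + 2988·c₁ + 322·c₀ = 36976;  2988·c₂ + 322·c₁ + 24·c₀ = 3612;  322·c₂ + 24·c₁ + 5·c₀ = 360.
Solving the 3×3 system (Gaussian elimination) gives c₂ = 168380/174919, c₁ = 419130/174919, c₀ = -261328/174919.

c₁ = 2.396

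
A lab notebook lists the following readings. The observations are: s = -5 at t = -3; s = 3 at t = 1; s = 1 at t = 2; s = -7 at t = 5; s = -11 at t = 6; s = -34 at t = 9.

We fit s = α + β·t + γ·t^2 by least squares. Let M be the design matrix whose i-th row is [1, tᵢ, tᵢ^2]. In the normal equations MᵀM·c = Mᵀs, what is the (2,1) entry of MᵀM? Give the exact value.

20

Row 2 ↔ basis t, column 1 ↔ basis 1, so (MᵀM)_{2,1} = Σᵢ t = (-3)·(1) + (1)·(1) + (2)·(1) + (5)·(1) + (6)·(1) + (9)·(1) = 20.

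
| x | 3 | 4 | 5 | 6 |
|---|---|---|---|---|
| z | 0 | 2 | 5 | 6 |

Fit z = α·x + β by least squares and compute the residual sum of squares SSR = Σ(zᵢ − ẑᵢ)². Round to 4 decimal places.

Forming AᵀA = [[86, 18]; [18, 4]] and Aᵀz = [69, 13]ᵀ gives AᵀA·[α, β]ᵀ = Aᵀz.
Δ = 86·4 − 18² = 20.
α = (69·4 − 18·13)/20 = 21/10; β = (86·13 − 18·69)/20 = -31/5.
Residuals: -1/10, -1/5, 7/10, -2/5; SSR = 7/10.

SSR = 0.7000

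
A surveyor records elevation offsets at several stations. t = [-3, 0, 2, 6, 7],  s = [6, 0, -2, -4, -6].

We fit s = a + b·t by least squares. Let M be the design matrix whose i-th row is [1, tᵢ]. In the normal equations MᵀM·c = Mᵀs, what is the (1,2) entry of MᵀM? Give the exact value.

Row 1 ↔ basis 1, column 2 ↔ basis t, so (MᵀM)_{1,2} = Σᵢ t = (1)·(-3) + (1)·(0) + (1)·(2) + (1)·(6) + (1)·(7) = 12.

12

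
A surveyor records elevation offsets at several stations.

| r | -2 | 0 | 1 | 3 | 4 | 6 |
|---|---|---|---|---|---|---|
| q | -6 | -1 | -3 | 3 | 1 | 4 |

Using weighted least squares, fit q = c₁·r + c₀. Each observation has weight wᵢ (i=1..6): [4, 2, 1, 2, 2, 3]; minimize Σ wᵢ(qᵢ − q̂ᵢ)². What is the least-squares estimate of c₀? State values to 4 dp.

Compute the Gram sums: Σwᵢ·r·r = 175, Σwᵢ·r = 25, Σwᵢ·1 = 14.
Right-hand side: Σwᵢ·r·q = 143, Σwᵢ·q = -9.
Δ = 175·14 − 25² = 1825.
c₁ = (143·14 − 25·(-9))/1825 = 2227/1825; c₀ = (175·(-9) − 25·143)/1825 = -206/73.

c₀ = -2.8219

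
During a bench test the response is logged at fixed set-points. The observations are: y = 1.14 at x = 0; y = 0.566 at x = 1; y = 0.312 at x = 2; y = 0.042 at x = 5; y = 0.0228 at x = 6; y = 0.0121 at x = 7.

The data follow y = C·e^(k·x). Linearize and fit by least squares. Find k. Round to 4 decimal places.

k = -0.6493

Taking logs, ln y = k·x + ln C, so regress ln y on x.
XᵀX = [[115.0000, 21.0000]; [21.0000, 6]], rhs = [-72.3369, -12.9685]ᵀ  (here Σx = 21.0000, Σ(x)² = 115.0000, Σln y = -12.9685, Σx·ln y = -72.3369).
Δ = 115.0000·6 − (21.0000)² = 249.0000; k = (-72.3369·6 − 21.0000·-12.9685)/249.0000 = -0.64933, ln C = (115.0000·-12.9685 − 21.0000·-72.3369)/249.0000 = 0.11123.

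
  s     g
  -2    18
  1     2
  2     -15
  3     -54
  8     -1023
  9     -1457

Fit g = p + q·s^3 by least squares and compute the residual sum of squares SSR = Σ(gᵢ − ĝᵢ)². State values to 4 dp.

SSR = 8.6556

Forming XᵀX = [[6, 1269]; [1269, 794443]] and Xᵀg = [-2529, -1587649]ᵀ gives XᵀX·[p, q]ᵀ = Xᵀg.
Eliminating q: 794443·(row 1) − 1269·(row 2) gives 3156297·p = 794443·(-2529) − 1269·(-1587649) = 5580234, so p = 1860078/1052099.
Then q = ((-1587649) − 1269·(1860078/1052099))/794443 = -2105531/1052099.
Residuals: 233456/1052099, 2349651/1052099, -797315/1052099, -1824087/1052099, -125483/1052099, 163778/1052099; SSR = 9106496/1052099.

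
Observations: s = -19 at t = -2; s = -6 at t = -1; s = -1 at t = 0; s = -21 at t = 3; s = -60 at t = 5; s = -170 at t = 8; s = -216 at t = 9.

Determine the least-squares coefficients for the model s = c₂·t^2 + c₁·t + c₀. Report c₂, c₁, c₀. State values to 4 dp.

c₂ = -2.9641, c₁ = 2.7394, c₀ = -1.1249

From the data, Σt^2·t^2 = 11380, Σt^2·t = 1384, Σt^2 = 184, Σt·t = 184, Σt = 22, Σ1 = 7.
For Xᵀs: Σt^2·s = -30147, Σt·s = -3623, Σs = -493.
So XᵀX·[c₂, c₁, c₀]ᵀ = Xᵀs: [[11380, 1384, 184]; [1384, 184, 22]; [184, 22, 7]]·[c₂, c₁, c₀]ᵀ = [-30147, -3623, -493]ᵀ.
Inverting the 3×3 Gram matrix, [c₂, c₁, c₀]ᵀ = [-59009/19908, 54535/19908, -11197/9954]ᵀ.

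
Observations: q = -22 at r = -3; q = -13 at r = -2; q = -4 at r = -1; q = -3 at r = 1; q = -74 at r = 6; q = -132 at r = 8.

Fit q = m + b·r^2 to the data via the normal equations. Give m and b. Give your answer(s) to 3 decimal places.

m = -2.755, b = -2.013

Sums needed: Σ1 = 6, Σr^2 = 115, Σr^2·r^2 = 5491.
And Σq = -248, Σr^2·q = -11369.
Determinant 6·5491 − 115² = 19721.
m = ((-248)·5491 − 115·(-11369))/19721 = -54333/19721; b = (6·(-11369) − 115·(-248))/19721 = -39694/19721.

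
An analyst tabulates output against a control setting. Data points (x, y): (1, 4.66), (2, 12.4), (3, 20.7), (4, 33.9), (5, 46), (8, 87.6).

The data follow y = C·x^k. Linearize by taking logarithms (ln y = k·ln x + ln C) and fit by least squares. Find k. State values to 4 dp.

k = 1.4176

With ln yᵢ as the transformed response and ln xᵢ as the regressor:
Σln x = 6.8669, Σ(ln x)² = 10.5236, Σln y = 18.9117, Σln x·ln y = 25.4214.
Equations: 10.5236·k + 6.8669·ln C = 25.4214;  6.8669·k + 6·ln C = 18.9117.
Solving (det = 15.9867): k = 1.41763, ln C = 1.52949.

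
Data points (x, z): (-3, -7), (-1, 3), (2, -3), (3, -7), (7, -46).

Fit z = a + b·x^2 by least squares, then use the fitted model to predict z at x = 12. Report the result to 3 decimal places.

Sums needed: Σ1 = 5, Σx^2 = 72, Σx^2·x^2 = 2580.
For Mᵀz: Σz = -60, Σx^2·z = -2389.
So MᵀM·[a, b]ᵀ = Mᵀz: [[5, 72]; [72, 2580]]·[a, b]ᵀ = [-60, -2389]ᵀ.
Eliminating b: 2580·(row 1) − 72·(row 2) gives 7716·a = 2580·(-60) − 72·(-2389) = 17208, so a = 1434/643.
Then b = ((-2389) − 72·(1434/643))/2580 = -7625/7716.
At x = 12: ẑ = (1434/643)·(1) + (-7625/7716)·(144) = -90066/643.

ẑ = -140.072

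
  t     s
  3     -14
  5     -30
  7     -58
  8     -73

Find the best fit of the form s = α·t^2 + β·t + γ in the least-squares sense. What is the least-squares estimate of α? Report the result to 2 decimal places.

Entries of AᵀA: Σt^2·t^2 = 7203, Σt^2·t = 1007, Σt^2 = 147, Σt·t = 147, Σt = 23, Σ1 = 4.
For Aᵀs: Σt^2·s = -8390, Σt·s = -1182, Σs = -175.
Inverting the 3×3 Gram matrix, [α, β, γ]ᵀ = [-232/199, 173/199, -1175/199]ᵀ.

α = -1.17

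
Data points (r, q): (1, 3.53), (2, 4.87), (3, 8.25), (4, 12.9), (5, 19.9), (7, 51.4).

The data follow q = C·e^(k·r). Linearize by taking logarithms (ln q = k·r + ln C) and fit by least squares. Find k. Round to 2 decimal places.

k = 0.45

Linearized form: ln q = k·r + ln C. From the 6 transformed points,
Σr = 22.0000, Σ(r)² = 104.0000, Σln q = 14.4422, Σr·ln q = 63.5181.
Normal system: [[104.0000, 22.0000]; [22.0000, 6]]·[k, ln C]ᵀ = [63.5181, 14.4422]ᵀ.
Solving (det = 140.0000): k = 0.45272, ln C = 0.74707.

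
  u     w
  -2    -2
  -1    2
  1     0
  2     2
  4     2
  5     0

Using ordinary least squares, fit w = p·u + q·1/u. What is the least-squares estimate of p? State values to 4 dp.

With design matrix A, AᵀA = [[51, 6]; [6, 1041/400]] and Aᵀw = [14, 1/2]ᵀ.
Determinant 51·(1041/400) − 6² = 38691/400.
p = (14·(1041/400) − 6·(1/2))/(38691/400) = 1486/4299; q = (51·(1/2) − 6·14)/(38691/400) = -2600/4299.

p = 0.3457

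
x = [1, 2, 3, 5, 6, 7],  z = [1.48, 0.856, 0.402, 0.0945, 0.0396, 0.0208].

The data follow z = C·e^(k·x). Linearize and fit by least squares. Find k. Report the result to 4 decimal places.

Linearized form: ln z = k·x + ln C. From the 6 transformed points,
Sums: Σx = 24.0000, Σ(x)² = 124.0000, Σln z = -10.1356, Σx·ln z = -60.9318.
Normal system: [[124.0000, 24.0000]; [24.0000, 6]]·[k, ln C]ᵀ = [-60.9318, -10.1356]ᵀ.
Solving (det = 168.0000): k = -0.72819, ln C = 1.22348.

k = -0.7282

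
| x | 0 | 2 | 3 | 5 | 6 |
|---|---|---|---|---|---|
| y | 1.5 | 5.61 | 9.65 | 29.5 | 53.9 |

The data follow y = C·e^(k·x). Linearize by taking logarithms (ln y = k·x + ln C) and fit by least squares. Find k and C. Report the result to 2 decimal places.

k = 0.59, C = 1.60

Taking logs, ln y = k·x + ln C, so regress ln y on x.
AᵀA = [[74.0000, 16.0000]; [16.0000, 5]], rhs = [51.0947, 11.7685]ᵀ  (here Σx = 16.0000, Σ(x)² = 74.0000, Σln y = 11.7685, Σx·ln y = 51.0947).
Solving (det = 114.0000): k = 0.58928, ln C = 0.46801, so C = exp(0.46801) = 1.59681.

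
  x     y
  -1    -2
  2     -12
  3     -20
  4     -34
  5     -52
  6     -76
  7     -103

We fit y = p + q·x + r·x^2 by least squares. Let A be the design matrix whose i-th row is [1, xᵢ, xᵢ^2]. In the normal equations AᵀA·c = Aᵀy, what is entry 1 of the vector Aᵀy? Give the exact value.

-299

Entry 1 ↔ basis 1, so (Aᵀy)_{1} = Σᵢ yᵢ = (1)·(-2) + (1)·(-12) + (1)·(-20) + (1)·(-34) + (1)·(-52) + (1)·(-76) + (1)·(-103) = -299.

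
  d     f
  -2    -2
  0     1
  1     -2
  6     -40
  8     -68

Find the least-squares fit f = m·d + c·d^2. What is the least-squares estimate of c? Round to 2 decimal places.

From the data, Σd·d = 105, Σd·d^2 = 721, Σd^2·d^2 = 5409.
Moment sums: Σd·f = -782, Σd^2·f = -5802.
Eliminating c: 5409·(row 1) − 721·(row 2) gives 48104·m = 5409·(-782) − 721·(-5802) = -46596, so m = -11649/12026.
Then c = ((-5802) − 721·(-11649/12026))/5409 = -1621/1718.

c = -0.94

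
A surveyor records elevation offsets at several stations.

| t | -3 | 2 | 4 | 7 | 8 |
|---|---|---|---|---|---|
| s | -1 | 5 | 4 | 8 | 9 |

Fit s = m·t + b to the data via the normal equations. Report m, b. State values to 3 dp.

AᵀA·[m, b]ᵀ = Aᵀs reads: 142·m + 18·b = 157;  18·m + 5·b = 25.
(Σt·t = 142, Σt = 18, Σ1 = 5, Σt·s = 157, Σs = 25.)
det = 142·5 − 18² = 386.
m = (157·5 − 18·25)/386 = 335/386; b = (142·25 − 18·157)/386 = 362/193.

m = 0.868, b = 1.876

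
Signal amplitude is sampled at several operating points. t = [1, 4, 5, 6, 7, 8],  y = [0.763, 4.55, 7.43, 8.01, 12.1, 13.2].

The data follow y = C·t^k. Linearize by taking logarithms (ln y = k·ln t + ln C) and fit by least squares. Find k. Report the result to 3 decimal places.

k = 1.382

With ln yᵢ as the transformed response and ln tᵢ as the regressor:
Over the data: Σln t = 8.8128, Σ(ln t)² = 15.8331, Σln y = 10.4043, Σln t·ln y = 19.2732.
Normal system: [[15.8331, 8.8128]; [8.8128, 6]]·[k, ln C]ᵀ = [19.2732, 10.4043]ᵀ.
Δ = 15.8331·6 − (8.8128)² = 17.3327; k = (19.2732·6 − 8.8128·10.4043)/17.3327 = 1.38168, ln C = (15.8331·10.4043 − 8.8128·19.2732)/17.3327 = -0.29538.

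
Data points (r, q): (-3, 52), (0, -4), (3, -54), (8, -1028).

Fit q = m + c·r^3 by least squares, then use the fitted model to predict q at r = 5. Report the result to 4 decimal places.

Forming AᵀA = [[4, 512]; [512, 263602]] and Aᵀq = [-1034, -529198]ᵀ gives AᵀA·[m, c]ᵀ = Aᵀq.
Determinant 4·263602 − 512² = 792264.
m = ((-1034)·263602 − 512·(-529198))/792264 = -134591/66022; c = (4·(-529198) − 512·(-1034))/792264 = -66141/33011.
At r = 5: q̂ = (-134591/66022)·(1) + (-66141/33011)·(125) = -16669841/66022.

q̂ = -252.4892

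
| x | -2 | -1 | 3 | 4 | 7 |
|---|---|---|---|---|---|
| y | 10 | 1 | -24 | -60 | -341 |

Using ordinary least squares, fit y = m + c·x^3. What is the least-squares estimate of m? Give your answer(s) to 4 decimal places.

Sums needed: Σ1 = 5, Σx^3 = 425, Σx^3·x^3 = 122539.
For Aᵀy: Σy = -414, Σx^3·y = -121532.
Normal equations: [[5, 425]; [425, 122539]]·[m, c]ᵀ = [-414, -121532]ᵀ.
Determinant 5·122539 − 425² = 432070.
m = ((-414)·122539 − 425·(-121532))/432070 = 459977/216035; c = (5·(-121532) − 425·(-414))/432070 = -43171/43207.

m = 2.1292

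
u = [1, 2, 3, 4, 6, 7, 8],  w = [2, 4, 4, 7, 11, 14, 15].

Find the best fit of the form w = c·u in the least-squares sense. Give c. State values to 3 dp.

c = 1.866

Setting ∂/∂c … = 0 gives: 179·c = 334.
(Σu·u = 179, Σu·w = 334.)
c = 334/179 = 1.86592.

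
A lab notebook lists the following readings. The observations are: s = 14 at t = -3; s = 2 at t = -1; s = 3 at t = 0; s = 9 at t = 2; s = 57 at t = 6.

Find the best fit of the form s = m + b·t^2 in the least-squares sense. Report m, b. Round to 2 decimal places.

m = 1.72, b = 1.53

Forming XᵀX = [[5, 50]; [50, 1394]] and Xᵀs = [85, 2216]ᵀ gives XᵀX·[m, b]ᵀ = Xᵀs.
Eliminating b: 1394·(row 1) − 50·(row 2) gives 4470·m = 1394·85 − 50·2216 = 7690, so m = 769/447.
Then b = (2216 − 50·(769/447))/1394 = 683/447.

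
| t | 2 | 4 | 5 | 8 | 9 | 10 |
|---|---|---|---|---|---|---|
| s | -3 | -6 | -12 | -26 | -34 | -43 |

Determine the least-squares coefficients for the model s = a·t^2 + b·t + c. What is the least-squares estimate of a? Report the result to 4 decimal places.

a = -0.4896

From the data, Σt^2·t^2 = 21554, Σt^2·t = 2438, Σt^2 = 290, Σt·t = 290, Σt = 38, Σ1 = 6.
Right-hand side: Σt^2·s = -9126, Σt·s = -1034, Σs = -124.
AᵀA·[a, b, c]ᵀ = Aᵀs becomes [[21554, 2438, 290]; [2438, 290, 38]; [290, 38, 6]]·[a, b, c]ᵀ = [-9126, -1034, -124]ᵀ.
Inverting the 3×3 Gram matrix, [a, b, c]ᵀ = [-47/96, 89/96, -23/8]ᵀ.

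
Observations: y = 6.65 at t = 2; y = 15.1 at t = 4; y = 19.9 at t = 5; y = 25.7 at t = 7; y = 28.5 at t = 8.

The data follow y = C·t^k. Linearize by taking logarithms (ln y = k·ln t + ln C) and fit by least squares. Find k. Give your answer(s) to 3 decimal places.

Let Y = ln y. Fitting Y = k·ln t + ln C by least squares:
Σln t = 7.7142, Σ(ln t)² = 13.1032, Σln y = 14.1964, Σln t·ln y = 23.1733.
Equations: 13.1032·k + 7.7142·ln C = 23.1733;  7.7142·k + 5·ln C = 14.1964.
Slope k = (n·Σln t·ln y − Σln t·Σln y)/(n·Σ(ln t)² − (Σln t)²) = (5·23.1733 − 7.7142·14.1964)/6.0066 = 1.05750; ln C = (Σln y − k·Σln t)/n = 1.20773.

k = 1.057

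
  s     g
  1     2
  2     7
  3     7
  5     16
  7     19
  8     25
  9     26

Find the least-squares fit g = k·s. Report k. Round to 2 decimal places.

k = 2.94

The normal equations are: 233·k = 684.
k = 684/233 = 2.93562.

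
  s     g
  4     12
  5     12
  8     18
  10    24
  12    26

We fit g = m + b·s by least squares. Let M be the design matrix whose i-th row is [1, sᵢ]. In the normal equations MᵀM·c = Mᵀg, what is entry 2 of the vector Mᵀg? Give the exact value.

Entry 2 ↔ basis s, so (Mᵀg)_{2} = Σᵢ (s)·gᵢ = (4)·(12) + (5)·(12) + (8)·(18) + (10)·(24) + (12)·(26) = 804.

804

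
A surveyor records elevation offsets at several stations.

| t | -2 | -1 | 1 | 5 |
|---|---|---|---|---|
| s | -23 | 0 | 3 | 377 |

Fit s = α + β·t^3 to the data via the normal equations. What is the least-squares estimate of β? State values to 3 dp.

XᵀX·[α, β]ᵀ = Xᵀs reads: 4·α + 117·β = 357;  117·α + 15691·β = 47312.
Eliminating β: 15691·(row 1) − 117·(row 2) gives 49075·α = 15691·357 − 117·47312 = 66183, so α = 5091/3775.
Then β = (47312 − 117·(5091/3775))/15691 = 147479/49075.

β = 3.005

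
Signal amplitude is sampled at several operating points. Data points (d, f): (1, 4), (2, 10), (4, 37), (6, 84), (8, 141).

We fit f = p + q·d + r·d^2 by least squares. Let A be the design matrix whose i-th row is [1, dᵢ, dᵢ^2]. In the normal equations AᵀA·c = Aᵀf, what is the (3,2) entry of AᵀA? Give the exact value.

801

Row 3 ↔ basis d^2, column 2 ↔ basis d, so (AᵀA)_{3,2} = Σᵢ (d^2)·(d) = (1)·(1) + (4)·(2) + (16)·(4) + (36)·(6) + (64)·(8) = 801.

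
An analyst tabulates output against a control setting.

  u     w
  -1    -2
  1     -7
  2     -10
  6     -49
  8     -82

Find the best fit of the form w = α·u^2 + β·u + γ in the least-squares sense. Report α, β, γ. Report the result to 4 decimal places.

α = -1.0247, β = -1.6133, γ = -3.1143

Normal-equation sums: Σu^2·u^2 = 5410, Σu^2·u = 736, Σu^2 = 106, Σu·u = 106, Σu = 16, Σ1 = 5.
Right-hand side: Σu^2·w = -7061, Σu·w = -975, Σw = -150.
AᵀA·[α, β, γ]ᵀ = Aᵀw becomes [[5410, 736, 106]; [736, 106, 16]; [106, 16, 5]]·[α, β, γ]ᵀ = [-7061, -975, -150]ᵀ.
Row-reducing yields α = -40657/39678, β = -64013/39678, γ = -20595/6613.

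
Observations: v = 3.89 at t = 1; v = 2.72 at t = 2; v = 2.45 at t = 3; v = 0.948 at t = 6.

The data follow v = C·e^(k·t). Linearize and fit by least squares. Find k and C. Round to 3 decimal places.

Let Y = ln v. Fitting Y = k·t + ln C by least squares:
XᵀX = [[50.0000, 12.0000]; [12.0000, 4]], rhs = [5.7275, 3.2017]ᵀ  (here Σt = 12.0000, Σ(t)² = 50.0000, Σln v = 3.2017, Σt·ln v = 5.7275).
Δ = 50.0000·4 − (12.0000)² = 56.0000; k = (5.7275·4 − 12.0000·3.2017)/56.0000 = -0.27698, ln C = (50.0000·3.2017 − 12.0000·5.7275)/56.0000 = 1.63136, so C = exp(1.63136) = 5.11081.

k = -0.277, C = 5.111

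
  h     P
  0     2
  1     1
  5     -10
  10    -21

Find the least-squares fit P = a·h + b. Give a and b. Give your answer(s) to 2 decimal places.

a = -2.37, b = 2.48

Forming AᵀA = [[126, 16]; [16, 4]] and AᵀP = [-259, -28]ᵀ gives AᵀA·[a, b]ᵀ = AᵀP.
Eliminating b: 4·(row 1) − 16·(row 2) gives 248·a = 4·(-259) − 16·(-28) = -588, so a = -147/62.
Then b = ((-28) − 16·(-147/62))/4 = 77/31.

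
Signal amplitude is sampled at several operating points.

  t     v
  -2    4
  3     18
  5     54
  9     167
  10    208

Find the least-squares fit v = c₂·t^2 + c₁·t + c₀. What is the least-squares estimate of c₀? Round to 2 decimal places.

Sums needed: Σt^2·t^2 = 17283, Σt^2·t = 1873, Σt^2 = 219, Σt·t = 219, Σt = 25, Σ1 = 5.
And Σt^2·v = 35855, Σt·v = 3899, Σv = 451.
Normal equations: [[17283, 1873, 219]; [1873, 219, 25]; [219, 25, 5]]·[c₂, c₁, c₀]ᵀ = [35855, 3899, 451]ᵀ.
Inverting the 3×3 Gram matrix, [c₂, c₁, c₀]ᵀ = [293101/147064, 146177/147064, -37942/18383]ᵀ.

c₀ = -2.06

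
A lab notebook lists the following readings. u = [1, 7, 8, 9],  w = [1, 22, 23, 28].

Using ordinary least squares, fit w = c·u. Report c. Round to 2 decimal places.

c = 3.03

Normal-equation sums: Σu·u = 195.
Right-hand side: Σu·w = 591.
AᵀA·[c]ᵀ = Aᵀw becomes [[195]]·[c]ᵀ = [591]ᵀ.
c = 591/195 = 3.03077.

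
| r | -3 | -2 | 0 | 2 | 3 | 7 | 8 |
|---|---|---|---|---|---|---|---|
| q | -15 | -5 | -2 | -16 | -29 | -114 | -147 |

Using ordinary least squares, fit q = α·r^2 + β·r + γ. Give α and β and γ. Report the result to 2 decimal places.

α = -1.95, β = -2.33, γ = -3.16

Entries of XᵀX: Σr^2·r^2 = 6691, Σr^2·r = 855, Σr^2 = 139, Σr·r = 139, Σr = 15, Σ1 = 7.
Moment sums: Σr^2·q = -15474, Σr·q = -2038, Σq = -328.
So XᵀX·[α, β, γ]ᵀ = Xᵀq: [[6691, 855, 139]; [855, 139, 15]; [139, 15, 7]]·[α, β, γ]ᵀ = [-15474, -2038, -328]ᵀ.
Inverting the 3×3 Gram matrix, [α, β, γ]ᵀ = [-93479/47964, -37301/15988, -10817/3426]ᵀ.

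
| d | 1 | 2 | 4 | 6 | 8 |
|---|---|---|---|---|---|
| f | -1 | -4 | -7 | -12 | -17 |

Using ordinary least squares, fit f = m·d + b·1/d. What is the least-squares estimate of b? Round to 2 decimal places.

b = 1.09

XᵀX·[m, b]ᵀ = Xᵀf reads: 121·m + 5·b = -245;  5·m + (781/576)·b = -71/8.
(Σd·d = 121, Σd·1/d = 5, Σ1/d·1/d = 781/576, Σd·f = -245, Σ1/d·f = -71/8.)
Eliminating b: (781/576)·(row 1) − 5·(row 2) gives (80101/576)·m = (781/576)·(-245) − 5·(-71/8) = -165785/576, so m = -165785/80101.
Then b = ((-71/8) − 5·(-165785/80101))/(781/576) = 87048/80101.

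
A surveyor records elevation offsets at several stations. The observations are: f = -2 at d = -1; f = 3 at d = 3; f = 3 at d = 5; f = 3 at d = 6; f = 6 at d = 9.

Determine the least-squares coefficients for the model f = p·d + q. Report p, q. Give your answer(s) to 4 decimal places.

Sums needed: Σd·d = 152, Σd = 22, Σ1 = 5.
And Σd·f = 98, Σf = 13.
So XᵀX·[p, q]ᵀ = Xᵀf: [[152, 22]; [22, 5]]·[p, q]ᵀ = [98, 13]ᵀ.
Δ = 152·5 − 22² = 276.
p = (98·5 − 22·13)/276 = 17/23; q = (152·13 − 22·98)/276 = -15/23.

p = 0.7391, q = -0.6522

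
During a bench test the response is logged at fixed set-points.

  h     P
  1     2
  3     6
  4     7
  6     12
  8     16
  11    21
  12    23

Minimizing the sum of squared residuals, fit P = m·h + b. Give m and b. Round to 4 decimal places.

m = 1.9242, b = 0.0590

Entries of XᵀX: Σh·h = 391, Σh = 45, Σ1 = 7.
And Σh·P = 755, ΣP = 87.
XᵀX·[m, b]ᵀ = XᵀP becomes [[391, 45]; [45, 7]]·[m, b]ᵀ = [755, 87]ᵀ.
Determinant 391·7 − 45² = 712.
m = (755·7 − 45·87)/712 = 685/356; b = (391·87 − 45·755)/712 = 21/356.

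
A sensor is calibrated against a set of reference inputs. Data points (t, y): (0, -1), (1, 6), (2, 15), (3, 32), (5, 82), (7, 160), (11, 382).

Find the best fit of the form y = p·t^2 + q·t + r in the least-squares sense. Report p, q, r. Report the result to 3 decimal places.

p = 3.007, q = 1.681, r = -0.168

Sums needed: Σt^2·t^2 = 17765, Σt^2·t = 1835, Σt^2 = 209, Σt·t = 209, Σt = 29, Σ1 = 7.
Moment sums: Σt^2·y = 56466, Σt·y = 5864, Σy = 676.
Normal equations: [[17765, 1835, 209]; [1835, 209, 29]; [209, 29, 7]]·[p, q, r]ᵀ = [56466, 5864, 676]ᵀ.
Row-reducing yields p = 446365/148449, q = 249518/148449, r = -1189/7069.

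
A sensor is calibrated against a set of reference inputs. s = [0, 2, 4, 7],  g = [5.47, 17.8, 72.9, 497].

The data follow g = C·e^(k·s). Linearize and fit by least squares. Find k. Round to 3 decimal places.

k = 0.650

Let Y = ln g. Fitting Y = k·s + ln C by least squares:
Over the data: Σs = 13.0000, Σ(s)² = 69.0000, Σln g = 15.0762, Σs·ln g = 66.3749.
Normal system: [[69.0000, 13.0000]; [13.0000, 4]]·[k, ln C]ᵀ = [66.3749, 15.0762]ᵀ.
Slope k = (n·Σs·ln g − Σs·Σln g)/(n·Σ(s)² − (Σs)²) = (4·66.3749 − 13.0000·15.0762)/107.0000 = 0.64962; ln C = (Σln g − k·Σs)/n = 1.65777.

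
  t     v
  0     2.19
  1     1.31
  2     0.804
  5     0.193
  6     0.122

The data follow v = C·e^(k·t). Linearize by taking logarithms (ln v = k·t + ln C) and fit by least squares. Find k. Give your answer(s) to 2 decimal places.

Let Y = ln v. Fitting Y = k·t + ln C by least squares:
Σt = 14.0000, Σ(t)² = 66.0000, Σln v = -2.9130, Σt·ln v = -21.0140.
Equations: 66.0000·k + 14.0000·ln C = -21.0140;  14.0000·k + 5·ln C = -2.9130.
Δ = 66.0000·5 − (14.0000)² = 134.0000; k = (-21.0140·5 − 14.0000·-2.9130)/134.0000 = -0.47976, ln C = (66.0000·-2.9130 − 14.0000·-21.0140)/134.0000 = 0.76072.

k = -0.48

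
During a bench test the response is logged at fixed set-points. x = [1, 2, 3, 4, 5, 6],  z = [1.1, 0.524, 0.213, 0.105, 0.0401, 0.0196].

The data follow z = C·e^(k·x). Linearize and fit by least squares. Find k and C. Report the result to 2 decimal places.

Taking logs, ln z = k·x + ln C, so regress ln z on x.
XᵀX = [[91.0000, 21.0000]; [21.0000, 6]], rhs = [-54.5270, -11.4998]ᵀ  (here Σx = 21.0000, Σ(x)² = 91.0000, Σln z = -11.4998, Σx·ln z = -54.5270).
Δ = 91.0000·6 − (21.0000)² = 105.0000; k = (-54.5270·6 − 21.0000·-11.4998)/105.0000 = -0.81587, ln C = (91.0000·-11.4998 − 21.0000·-54.5270)/105.0000 = 0.93890, so C = exp(0.93890) = 2.55717.

k = -0.82, C = 2.56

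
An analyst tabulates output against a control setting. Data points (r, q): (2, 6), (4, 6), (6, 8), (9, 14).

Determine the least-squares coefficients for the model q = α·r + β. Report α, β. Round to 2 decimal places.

α = 1.18, β = 2.32

Setting ∂/∂α … = 0 gives: 137·α + 21·β = 210;  21·α + 4·β = 34.
det = 137·4 − 21² = 107.
α = (210·4 − 21·34)/107 = 126/107; β = (137·34 − 21·210)/107 = 248/107.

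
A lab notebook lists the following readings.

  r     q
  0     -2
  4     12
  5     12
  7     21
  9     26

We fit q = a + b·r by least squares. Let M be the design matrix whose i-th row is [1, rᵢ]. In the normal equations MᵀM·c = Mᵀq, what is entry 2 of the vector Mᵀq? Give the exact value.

Entry 2 ↔ basis r, so (Mᵀq)_{2} = Σᵢ (r)·qᵢ = (0)·(-2) + (4)·(12) + (5)·(12) + (7)·(21) + (9)·(26) = 489.

489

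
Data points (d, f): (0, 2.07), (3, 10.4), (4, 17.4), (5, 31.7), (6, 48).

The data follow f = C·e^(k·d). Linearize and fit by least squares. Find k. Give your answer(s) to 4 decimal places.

k = 0.5306

With ln fᵢ as the transformed response and dᵢ as the regressor:
Σd = 18.0000, Σ(d)² = 86.0000, Σln f = 13.2533, Σd·ln f = 58.9601.
Equations: 86.0000·k + 18.0000·ln C = 58.9601;  18.0000·k + 5·ln C = 13.2533.
Slope k = (n·Σd·ln f − Σd·Σln f)/(n·Σ(d)² − (Σd)²) = (5·58.9601 − 18.0000·13.2533)/106.0000 = 0.53057; ln C = (Σln f − k·Σd)/n = 0.74062.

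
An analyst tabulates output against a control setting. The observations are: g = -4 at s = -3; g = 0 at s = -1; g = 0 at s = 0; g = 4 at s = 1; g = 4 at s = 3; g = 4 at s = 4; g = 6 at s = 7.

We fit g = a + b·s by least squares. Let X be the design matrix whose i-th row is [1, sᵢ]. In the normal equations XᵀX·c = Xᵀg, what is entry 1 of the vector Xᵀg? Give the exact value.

Entry 1 ↔ basis 1, so (Xᵀg)_{1} = Σᵢ gᵢ = (1)·(-4) + (1)·(0) + (1)·(0) + (1)·(4) + (1)·(4) + (1)·(4) + (1)·(6) = 14.

14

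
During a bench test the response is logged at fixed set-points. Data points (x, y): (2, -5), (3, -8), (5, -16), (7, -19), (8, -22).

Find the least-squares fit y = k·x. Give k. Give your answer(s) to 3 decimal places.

Compute the Gram sums: Σx·x = 151.
Right-hand side: Σx·y = -423.
Normal equations: [[151]]·[k]ᵀ = [-423]ᵀ.
Hence k = -423 / 151 ≈ -2.80132.

k = -2.801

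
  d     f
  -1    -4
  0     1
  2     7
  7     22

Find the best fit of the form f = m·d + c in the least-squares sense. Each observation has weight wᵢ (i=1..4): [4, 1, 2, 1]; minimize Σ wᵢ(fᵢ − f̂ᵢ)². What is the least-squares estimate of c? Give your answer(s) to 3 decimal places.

Entries of MᵀWM: Σwᵢ·d·d = 61, Σwᵢ·d = 7, Σwᵢ·1 = 8.
Moment sums: Σwᵢ·d·f = 198, Σwᵢ·f = 21.
Normal equations: [[61, 7]; [7, 8]]·[m, c]ᵀ = [198, 21]ᵀ.
Eliminating c: 8·(row 1) − 7·(row 2) gives 439·m = 8·198 − 7·21 = 1437, so m = 1437/439.
Then c = (21 − 7·(1437/439))/8 = -105/439.

c = -0.239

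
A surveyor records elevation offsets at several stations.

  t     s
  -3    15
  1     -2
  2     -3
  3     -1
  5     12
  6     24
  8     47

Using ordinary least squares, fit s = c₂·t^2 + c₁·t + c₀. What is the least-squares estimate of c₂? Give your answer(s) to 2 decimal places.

From the data, Σt^2·t^2 = 6196, Σt^2·t = 862, Σt^2 = 148, Σt·t = 148, Σt = 22, Σ1 = 7.
For Mᵀs: Σt^2·s = 4284, Σt·s = 524, Σs = 92.
MᵀM·[c₂, c₁, c₀]ᵀ = Mᵀs becomes [[6196, 862, 148]; [862, 148, 22]; [148, 22, 7]]·[c₂, c₁, c₀]ᵀ = [4284, 524, 92]ᵀ.
Row-reducing yields c₂ = 4838/4473, c₁ = -11026/4473, c₀ = -1264/639.

c₂ = 1.08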